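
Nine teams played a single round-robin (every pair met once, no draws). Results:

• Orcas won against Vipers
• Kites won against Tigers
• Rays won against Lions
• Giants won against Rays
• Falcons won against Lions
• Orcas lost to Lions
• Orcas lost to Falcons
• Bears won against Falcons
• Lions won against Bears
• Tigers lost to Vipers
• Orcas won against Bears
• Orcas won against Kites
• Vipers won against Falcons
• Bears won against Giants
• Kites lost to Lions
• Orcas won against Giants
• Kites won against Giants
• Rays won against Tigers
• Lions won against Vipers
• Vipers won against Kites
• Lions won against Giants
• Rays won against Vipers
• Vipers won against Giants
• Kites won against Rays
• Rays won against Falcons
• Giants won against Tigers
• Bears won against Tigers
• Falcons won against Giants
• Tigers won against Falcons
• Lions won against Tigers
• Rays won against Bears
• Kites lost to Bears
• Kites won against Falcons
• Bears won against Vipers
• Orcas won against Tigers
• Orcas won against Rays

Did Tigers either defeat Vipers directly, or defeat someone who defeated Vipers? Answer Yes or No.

No

Tigers did not beat Vipers directly.
Tigers beat Falcons, but each of them lost to Vipers. No two-step path.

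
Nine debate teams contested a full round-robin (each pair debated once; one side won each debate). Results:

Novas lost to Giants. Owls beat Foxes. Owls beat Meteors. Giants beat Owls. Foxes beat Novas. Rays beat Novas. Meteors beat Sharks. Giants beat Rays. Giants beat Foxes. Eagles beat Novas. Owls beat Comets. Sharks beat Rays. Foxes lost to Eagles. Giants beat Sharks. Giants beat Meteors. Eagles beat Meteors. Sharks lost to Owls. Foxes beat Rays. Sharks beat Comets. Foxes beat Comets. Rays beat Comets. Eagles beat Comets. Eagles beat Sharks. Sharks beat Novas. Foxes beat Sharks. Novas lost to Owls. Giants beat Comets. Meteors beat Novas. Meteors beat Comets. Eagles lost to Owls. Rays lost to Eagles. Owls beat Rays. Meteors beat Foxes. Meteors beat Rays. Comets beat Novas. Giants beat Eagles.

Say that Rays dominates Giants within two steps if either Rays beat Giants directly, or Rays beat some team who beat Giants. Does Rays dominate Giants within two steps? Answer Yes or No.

No

Rays did not beat Giants directly.
Rays beat Novas, Comets, but each of them lost to Giants. No two-step path.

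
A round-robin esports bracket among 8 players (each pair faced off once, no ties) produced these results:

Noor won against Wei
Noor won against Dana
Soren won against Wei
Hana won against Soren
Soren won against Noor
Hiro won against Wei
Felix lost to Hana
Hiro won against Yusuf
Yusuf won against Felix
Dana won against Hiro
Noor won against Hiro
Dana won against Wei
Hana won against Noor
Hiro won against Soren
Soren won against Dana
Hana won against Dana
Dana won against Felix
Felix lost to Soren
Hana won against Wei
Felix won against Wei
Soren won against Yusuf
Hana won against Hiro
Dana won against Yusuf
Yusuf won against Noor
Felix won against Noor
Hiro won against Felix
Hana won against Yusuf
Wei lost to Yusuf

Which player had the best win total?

Win totals: Noor 3, Hana 7, Felix 2, Soren 5, Wei 0, Yusuf 3, Dana 4, Hiro 4.
Hana leads with 7 wins (next highest: 5).

Hana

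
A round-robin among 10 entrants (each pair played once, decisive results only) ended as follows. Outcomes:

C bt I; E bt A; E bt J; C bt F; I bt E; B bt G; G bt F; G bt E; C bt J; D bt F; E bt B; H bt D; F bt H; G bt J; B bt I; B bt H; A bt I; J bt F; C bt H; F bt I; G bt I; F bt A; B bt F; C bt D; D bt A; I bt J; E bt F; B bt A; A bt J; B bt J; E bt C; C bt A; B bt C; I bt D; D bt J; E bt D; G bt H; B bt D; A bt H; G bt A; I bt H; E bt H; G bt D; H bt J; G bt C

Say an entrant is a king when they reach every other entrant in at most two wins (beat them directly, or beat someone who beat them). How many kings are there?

3

A cannot reach B, C, G in two steps.
B reaches everyone (king).
C cannot reach B, G in two steps.
D cannot reach B, C, E, G in two steps.
E reaches everyone (king).
F cannot reach B, C, G in two steps.
G reaches everyone (king).
H cannot reach B, C, E, G, I in two steps.
I cannot reach G in two steps.
J cannot reach B, C, D, E, G in two steps.
Kings: B, E, G — 3.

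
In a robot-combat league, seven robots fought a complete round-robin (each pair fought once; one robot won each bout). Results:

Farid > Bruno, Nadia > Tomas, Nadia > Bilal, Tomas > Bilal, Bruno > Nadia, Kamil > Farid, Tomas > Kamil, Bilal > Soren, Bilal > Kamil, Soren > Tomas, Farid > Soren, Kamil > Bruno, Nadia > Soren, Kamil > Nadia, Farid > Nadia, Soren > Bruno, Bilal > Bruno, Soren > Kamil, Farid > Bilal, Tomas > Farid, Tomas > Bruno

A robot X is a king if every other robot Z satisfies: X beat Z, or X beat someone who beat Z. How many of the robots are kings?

Tomas reaches everyone (king).
Bilal reaches everyone (king).
Bruno cannot reach Farid, Kamil in two steps.
Farid reaches everyone (king).
Soren reaches everyone (king).
Nadia reaches everyone (king).
Kamil reaches everyone (king).
Kings: Tomas, Bilal, Farid, Soren, Nadia, Kamil — 6.

6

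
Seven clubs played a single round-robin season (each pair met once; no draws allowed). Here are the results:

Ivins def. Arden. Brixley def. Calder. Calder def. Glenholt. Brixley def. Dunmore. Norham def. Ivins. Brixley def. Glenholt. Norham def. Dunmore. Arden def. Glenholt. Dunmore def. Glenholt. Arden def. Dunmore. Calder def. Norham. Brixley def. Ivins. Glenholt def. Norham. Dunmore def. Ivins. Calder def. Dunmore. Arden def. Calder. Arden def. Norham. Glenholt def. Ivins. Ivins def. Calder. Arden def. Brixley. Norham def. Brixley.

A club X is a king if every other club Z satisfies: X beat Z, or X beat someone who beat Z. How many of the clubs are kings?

5

Brixley reaches everyone (king).
Calder cannot reach Arden in two steps.
Ivins reaches everyone (king).
Glenholt reaches everyone (king).
Dunmore cannot reach Brixley in two steps.
Arden reaches everyone (king).
Norham reaches everyone (king).
Kings: Brixley, Ivins, Glenholt, Arden, Norham — 5.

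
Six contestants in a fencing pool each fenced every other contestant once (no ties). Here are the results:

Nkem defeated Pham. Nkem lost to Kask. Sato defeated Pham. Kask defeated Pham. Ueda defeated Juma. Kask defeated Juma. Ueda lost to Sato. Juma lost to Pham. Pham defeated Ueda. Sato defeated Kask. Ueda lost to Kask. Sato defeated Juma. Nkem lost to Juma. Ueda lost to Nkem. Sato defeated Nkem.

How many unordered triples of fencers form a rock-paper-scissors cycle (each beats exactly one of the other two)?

2

Of the C(6,3) = 20 triples, the cyclic ones are: {Nkem, Ueda, Juma}; {Nkem, Juma, Pham}.
That is 2.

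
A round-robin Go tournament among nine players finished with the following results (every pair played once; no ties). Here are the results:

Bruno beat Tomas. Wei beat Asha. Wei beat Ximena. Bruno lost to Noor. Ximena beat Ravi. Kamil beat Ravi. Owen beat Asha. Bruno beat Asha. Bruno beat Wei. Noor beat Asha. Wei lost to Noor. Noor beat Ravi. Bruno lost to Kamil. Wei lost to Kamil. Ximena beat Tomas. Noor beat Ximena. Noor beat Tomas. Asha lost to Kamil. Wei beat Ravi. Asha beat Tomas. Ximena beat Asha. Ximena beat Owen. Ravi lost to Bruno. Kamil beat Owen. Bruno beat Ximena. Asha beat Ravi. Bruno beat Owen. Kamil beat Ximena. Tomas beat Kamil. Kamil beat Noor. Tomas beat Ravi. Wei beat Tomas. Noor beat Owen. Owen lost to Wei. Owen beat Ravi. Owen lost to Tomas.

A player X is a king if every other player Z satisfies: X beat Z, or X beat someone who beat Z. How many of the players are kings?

Noor reaches everyone (king).
Wei cannot reach Noor, Bruno in two steps.
Kamil reaches everyone (king).
Tomas reaches everyone (king).
Ravi cannot reach Noor, Wei, Kamil, Tomas, Asha, Owen, Ximena, Bruno in two steps.
Asha cannot reach Noor, Wei, Ximena, Bruno in two steps.
Owen cannot reach Noor, Wei, Kamil, Ximena, Bruno in two steps.
Ximena cannot reach Noor, Wei, Bruno in two steps.
Bruno cannot reach Noor in two steps.
Kings: Noor, Kamil, Tomas — 3.

3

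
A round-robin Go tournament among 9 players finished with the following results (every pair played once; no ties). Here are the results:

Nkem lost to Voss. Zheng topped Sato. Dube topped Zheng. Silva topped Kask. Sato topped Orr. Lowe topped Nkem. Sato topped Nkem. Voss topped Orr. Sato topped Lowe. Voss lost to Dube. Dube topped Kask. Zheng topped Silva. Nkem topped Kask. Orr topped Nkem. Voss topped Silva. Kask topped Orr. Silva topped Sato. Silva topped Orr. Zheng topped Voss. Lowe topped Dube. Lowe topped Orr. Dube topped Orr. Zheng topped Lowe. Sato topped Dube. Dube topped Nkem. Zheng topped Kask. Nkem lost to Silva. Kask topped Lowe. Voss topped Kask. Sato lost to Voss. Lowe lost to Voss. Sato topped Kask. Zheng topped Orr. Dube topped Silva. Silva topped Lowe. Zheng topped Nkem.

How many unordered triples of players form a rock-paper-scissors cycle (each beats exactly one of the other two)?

9

Win totals: Orr 1, Silva 5, Sato 5, Dube 6, Nkem 1, Lowe 3, Zheng 7, Kask 2, Voss 6.
A player with w wins dominates both others in C(w,2) triples; summing gives 0 + 10 + 10 + 15 + 0 + 3 + 21 + 1 + 15 = 75 transitive triples.
Total triples C(9,3) = 84, so cyclic triples = 84 − 75 = 9.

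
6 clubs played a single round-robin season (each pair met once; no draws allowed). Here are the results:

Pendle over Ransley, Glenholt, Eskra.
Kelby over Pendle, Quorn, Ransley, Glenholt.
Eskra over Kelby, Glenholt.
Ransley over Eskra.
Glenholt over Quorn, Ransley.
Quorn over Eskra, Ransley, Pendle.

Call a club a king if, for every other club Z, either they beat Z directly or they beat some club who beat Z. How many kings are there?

Eskra reaches everyone (king).
Quorn reaches everyone (king).
Kelby reaches everyone (king).
Ransley cannot reach Quorn, Pendle in two steps.
Glenholt cannot reach Kelby in two steps.
Pendle reaches everyone (king).
Kings: Eskra, Quorn, Kelby, Pendle — 4.

4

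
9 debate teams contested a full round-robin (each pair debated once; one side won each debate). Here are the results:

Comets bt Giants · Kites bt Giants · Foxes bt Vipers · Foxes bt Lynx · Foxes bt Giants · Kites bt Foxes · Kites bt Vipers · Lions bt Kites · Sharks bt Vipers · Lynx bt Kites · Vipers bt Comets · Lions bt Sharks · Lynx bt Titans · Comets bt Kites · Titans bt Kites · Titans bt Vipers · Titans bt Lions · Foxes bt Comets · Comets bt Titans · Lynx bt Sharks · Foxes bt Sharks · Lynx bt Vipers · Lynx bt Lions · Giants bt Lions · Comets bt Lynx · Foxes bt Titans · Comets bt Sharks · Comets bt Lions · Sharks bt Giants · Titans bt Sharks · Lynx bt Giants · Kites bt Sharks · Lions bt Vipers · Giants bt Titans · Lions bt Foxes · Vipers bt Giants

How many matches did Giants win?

2

Giants' results: beat Titans, Lions; lost to Foxes, Comets, Sharks, Vipers, Lynx, Kites.
That is 2 wins.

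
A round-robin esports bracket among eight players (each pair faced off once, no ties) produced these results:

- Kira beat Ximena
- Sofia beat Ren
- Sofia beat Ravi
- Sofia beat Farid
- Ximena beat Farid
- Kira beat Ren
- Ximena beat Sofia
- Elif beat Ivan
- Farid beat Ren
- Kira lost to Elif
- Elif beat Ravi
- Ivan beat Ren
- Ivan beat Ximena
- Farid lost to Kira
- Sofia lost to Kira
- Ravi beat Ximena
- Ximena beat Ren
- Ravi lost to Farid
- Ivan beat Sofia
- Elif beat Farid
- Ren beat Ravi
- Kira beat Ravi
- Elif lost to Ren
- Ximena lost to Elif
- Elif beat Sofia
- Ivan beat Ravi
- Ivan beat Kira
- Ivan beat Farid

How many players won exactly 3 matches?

2

Win totals: Sofia 3, Farid 2, Elif 6, Ivan 6, Ximena 3, Kira 5, Ren 2, Ravi 1.
Exactly 3: Sofia, Ximena — 2 players.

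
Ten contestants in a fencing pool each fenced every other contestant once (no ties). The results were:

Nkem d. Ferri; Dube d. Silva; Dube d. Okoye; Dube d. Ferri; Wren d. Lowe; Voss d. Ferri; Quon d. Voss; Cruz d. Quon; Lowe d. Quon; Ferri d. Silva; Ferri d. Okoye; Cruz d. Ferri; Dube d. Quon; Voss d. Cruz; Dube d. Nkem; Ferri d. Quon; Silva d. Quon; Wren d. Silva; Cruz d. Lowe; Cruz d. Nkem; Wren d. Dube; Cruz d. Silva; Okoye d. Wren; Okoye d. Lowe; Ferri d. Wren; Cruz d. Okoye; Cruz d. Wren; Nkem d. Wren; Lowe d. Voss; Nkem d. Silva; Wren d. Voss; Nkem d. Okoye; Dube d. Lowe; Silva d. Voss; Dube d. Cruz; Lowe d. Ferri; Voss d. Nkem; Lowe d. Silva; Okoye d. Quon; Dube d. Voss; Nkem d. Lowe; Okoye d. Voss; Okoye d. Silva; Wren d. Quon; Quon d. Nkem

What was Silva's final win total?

Silva's results: beat Quon, Voss; lost to Cruz, Okoye, Nkem, Lowe, Ferri, Wren, Dube.
That is 2 wins.

2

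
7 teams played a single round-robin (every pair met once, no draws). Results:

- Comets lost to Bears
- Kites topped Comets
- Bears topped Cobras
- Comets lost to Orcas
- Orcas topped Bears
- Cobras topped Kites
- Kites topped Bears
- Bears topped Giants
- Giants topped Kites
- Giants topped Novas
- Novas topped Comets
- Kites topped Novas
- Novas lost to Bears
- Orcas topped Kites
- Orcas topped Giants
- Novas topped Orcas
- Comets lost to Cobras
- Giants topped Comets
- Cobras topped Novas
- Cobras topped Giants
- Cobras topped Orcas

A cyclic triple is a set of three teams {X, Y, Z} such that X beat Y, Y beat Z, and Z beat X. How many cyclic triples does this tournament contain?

Win totals: Bears 4, Novas 2, Cobras 5, Kites 3, Orcas 4, Comets 0, Giants 3.
A team with w wins dominates both others in C(w,2) triples; summing gives 6 + 1 + 10 + 3 + 6 + 0 + 3 = 29 transitive triples.
Total triples C(7,3) = 35, so cyclic triples = 35 − 29 = 6.

6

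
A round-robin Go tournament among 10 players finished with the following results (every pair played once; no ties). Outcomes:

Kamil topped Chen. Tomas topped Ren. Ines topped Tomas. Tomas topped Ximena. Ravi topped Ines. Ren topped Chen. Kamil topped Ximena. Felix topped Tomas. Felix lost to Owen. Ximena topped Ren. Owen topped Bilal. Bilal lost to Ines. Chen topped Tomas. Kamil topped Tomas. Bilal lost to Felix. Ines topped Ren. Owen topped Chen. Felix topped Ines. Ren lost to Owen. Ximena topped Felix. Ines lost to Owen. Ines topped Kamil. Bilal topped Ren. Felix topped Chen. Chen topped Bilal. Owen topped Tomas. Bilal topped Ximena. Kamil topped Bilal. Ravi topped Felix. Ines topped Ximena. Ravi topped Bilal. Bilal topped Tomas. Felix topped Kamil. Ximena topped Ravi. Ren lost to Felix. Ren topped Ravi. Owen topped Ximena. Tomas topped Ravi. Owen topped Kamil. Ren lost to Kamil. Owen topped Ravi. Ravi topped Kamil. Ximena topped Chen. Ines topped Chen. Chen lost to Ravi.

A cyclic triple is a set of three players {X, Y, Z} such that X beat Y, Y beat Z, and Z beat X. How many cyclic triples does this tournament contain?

20

Win totals: Tomas 3, Ravi 5, Bilal 3, Owen 9, Kamil 5, Ren 2, Felix 6, Chen 2, Ximena 4, Ines 6.
A player with w wins dominates both others in C(w,2) triples; summing gives 3 + 10 + 3 + 36 + 10 + 1 + 15 + 1 + 6 + 15 = 100 transitive triples.
Total triples C(10,3) = 120, so cyclic triples = 120 − 100 = 20.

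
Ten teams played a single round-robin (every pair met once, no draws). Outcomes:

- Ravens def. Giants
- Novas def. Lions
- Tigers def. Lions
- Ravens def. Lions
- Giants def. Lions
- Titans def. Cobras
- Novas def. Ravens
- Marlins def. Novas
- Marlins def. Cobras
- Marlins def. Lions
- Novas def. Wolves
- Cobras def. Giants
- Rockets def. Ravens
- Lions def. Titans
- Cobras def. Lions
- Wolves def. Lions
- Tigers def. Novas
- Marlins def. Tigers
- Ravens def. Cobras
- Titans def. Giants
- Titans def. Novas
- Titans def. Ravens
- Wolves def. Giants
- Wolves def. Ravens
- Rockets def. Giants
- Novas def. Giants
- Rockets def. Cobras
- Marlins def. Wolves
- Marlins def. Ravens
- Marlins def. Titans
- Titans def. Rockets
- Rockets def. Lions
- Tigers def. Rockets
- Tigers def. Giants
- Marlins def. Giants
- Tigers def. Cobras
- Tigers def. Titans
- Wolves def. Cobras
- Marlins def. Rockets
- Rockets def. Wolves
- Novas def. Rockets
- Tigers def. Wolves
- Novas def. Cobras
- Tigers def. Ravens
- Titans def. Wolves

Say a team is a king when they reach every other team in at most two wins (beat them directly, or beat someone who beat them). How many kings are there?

1

Lions cannot reach Marlins, Tigers in two steps.
Marlins reaches everyone (king).
Rockets cannot reach Marlins, Novas, Tigers in two steps.
Titans cannot reach Marlins, Tigers in two steps.
Novas cannot reach Marlins, Tigers in two steps.
Tigers cannot reach Marlins in two steps.
Giants cannot reach Marlins, Rockets, Novas, Tigers, Ravens, Wolves, Cobras in two steps.
Ravens cannot reach Marlins, Rockets, Novas, Tigers, Wolves in two steps.
Wolves cannot reach Marlins, Rockets, Novas, Tigers in two steps.
Cobras cannot reach Marlins, Rockets, Novas, Tigers, Ravens, Wolves in two steps.
Kings: Marlins — 1.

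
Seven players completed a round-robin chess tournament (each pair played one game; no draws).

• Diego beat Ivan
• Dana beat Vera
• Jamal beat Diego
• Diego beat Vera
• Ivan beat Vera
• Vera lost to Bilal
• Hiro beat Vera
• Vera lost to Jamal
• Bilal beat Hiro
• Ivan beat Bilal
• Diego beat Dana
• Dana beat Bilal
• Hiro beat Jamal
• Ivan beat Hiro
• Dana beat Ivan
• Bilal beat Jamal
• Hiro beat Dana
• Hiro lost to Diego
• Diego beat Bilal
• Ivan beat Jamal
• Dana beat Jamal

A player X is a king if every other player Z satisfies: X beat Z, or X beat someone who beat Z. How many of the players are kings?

Vera cannot reach Bilal, Ivan, Jamal, Diego, Dana, Hiro in two steps.
Bilal cannot reach Ivan in two steps.
Ivan reaches everyone (king).
Jamal reaches everyone (king).
Diego reaches everyone (king).
Dana reaches everyone (king).
Hiro reaches everyone (king).
Kings: Ivan, Jamal, Diego, Dana, Hiro — 5.

5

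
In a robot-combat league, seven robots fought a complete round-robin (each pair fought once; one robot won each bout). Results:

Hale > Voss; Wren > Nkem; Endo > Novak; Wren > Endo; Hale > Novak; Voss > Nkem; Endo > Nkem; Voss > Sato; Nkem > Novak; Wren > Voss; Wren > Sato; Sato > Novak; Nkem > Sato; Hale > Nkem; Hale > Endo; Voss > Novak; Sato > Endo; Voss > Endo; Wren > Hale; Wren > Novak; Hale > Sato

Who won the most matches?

Win totals: Hale 5, Wren 6, Novak 0, Nkem 2, Endo 2, Sato 2, Voss 4.
Wren leads with 6 wins (next highest: 5).

Wren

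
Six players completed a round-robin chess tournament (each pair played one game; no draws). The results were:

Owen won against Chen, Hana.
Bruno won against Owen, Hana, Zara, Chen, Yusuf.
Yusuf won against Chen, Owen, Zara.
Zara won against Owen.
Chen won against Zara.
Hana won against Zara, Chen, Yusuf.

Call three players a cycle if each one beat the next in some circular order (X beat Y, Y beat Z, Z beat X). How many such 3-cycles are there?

Win totals: Yusuf 3, Bruno 5, Hana 3, Owen 2, Chen 1, Zara 1.
A player with w wins dominates both others in C(w,2) triples; summing gives 3 + 10 + 3 + 1 + 0 + 0 = 17 transitive triples.
Total triples C(6,3) = 20, so cyclic triples = 20 − 17 = 3.

3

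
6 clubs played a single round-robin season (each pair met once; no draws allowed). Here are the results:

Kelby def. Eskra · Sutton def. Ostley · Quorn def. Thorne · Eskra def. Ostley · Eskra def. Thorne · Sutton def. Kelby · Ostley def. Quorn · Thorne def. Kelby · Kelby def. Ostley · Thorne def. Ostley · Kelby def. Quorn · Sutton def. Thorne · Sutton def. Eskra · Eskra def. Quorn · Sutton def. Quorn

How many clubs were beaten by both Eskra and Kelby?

2

Eskra beat: Ostley, Thorne, Quorn.
Kelby beat: Ostley, Quorn, Eskra.
Both beat: Ostley, Quorn — 2.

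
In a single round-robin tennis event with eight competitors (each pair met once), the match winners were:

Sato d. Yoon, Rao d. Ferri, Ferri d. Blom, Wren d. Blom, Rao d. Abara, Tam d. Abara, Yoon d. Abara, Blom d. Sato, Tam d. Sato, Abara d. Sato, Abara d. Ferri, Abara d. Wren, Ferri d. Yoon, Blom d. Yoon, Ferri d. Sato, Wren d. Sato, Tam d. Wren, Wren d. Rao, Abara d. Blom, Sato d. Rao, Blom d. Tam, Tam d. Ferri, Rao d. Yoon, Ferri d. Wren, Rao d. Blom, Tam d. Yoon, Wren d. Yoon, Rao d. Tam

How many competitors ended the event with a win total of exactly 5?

Win totals: Sato 2, Rao 5, Blom 3, Yoon 1, Ferri 4, Tam 5, Wren 4, Abara 4.
Exactly 5: Rao, Tam — 2 competitors.

2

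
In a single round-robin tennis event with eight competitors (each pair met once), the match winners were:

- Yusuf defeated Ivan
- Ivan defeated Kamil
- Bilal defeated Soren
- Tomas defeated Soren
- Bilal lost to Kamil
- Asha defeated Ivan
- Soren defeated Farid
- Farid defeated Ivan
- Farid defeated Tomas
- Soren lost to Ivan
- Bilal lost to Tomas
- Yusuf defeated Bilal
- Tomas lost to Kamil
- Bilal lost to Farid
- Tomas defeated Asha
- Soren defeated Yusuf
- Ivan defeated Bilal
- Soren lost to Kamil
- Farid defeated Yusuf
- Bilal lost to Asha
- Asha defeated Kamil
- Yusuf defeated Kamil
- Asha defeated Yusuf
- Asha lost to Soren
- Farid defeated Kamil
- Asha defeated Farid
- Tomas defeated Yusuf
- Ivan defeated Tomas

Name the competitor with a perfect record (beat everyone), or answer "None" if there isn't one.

None

Highest win total is Farid with 5 (out of 7 possible).
Farid lost to Asha, Soren, so no competitor went undefeated.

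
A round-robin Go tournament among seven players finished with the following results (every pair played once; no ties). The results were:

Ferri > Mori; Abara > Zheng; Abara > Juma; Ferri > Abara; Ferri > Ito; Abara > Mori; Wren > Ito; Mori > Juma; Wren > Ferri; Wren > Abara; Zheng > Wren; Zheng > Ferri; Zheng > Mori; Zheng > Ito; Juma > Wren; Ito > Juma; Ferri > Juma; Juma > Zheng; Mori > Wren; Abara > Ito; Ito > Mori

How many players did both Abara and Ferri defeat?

Abara beat: Juma, Mori, Zheng, Ito.
Ferri beat: Abara, Juma, Mori, Ito.
Both beat: Juma, Mori, Ito — 3.

3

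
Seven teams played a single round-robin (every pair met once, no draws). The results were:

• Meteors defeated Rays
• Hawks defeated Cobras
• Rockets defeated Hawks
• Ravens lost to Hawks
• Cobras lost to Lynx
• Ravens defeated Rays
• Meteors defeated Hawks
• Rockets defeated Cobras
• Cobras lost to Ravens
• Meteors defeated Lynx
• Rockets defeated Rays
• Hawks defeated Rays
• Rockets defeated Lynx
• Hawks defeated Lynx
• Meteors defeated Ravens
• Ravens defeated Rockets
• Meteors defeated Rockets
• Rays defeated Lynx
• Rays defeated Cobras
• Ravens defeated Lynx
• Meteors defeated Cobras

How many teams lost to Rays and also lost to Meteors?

Rays beat: Cobras, Lynx.
Meteors beat: Rockets, Cobras, Hawks, Ravens, Lynx, Rays.
Both beat: Cobras, Lynx — 2.

2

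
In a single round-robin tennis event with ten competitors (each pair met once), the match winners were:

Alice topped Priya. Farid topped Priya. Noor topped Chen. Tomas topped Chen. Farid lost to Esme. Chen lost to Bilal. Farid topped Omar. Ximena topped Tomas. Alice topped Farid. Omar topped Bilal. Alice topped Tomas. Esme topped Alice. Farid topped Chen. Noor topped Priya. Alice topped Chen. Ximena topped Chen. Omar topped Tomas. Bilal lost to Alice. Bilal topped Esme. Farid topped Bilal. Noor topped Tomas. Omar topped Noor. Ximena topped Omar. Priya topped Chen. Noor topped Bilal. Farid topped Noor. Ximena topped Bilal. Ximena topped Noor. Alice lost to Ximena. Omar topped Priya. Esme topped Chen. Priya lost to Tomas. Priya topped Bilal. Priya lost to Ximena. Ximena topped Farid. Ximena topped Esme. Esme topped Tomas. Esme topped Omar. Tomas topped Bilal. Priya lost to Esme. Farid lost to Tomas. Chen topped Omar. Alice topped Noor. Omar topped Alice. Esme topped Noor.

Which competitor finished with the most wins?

Win totals: Farid 5, Bilal 2, Priya 2, Chen 1, Alice 6, Esme 7, Omar 5, Tomas 4, Noor 4, Ximena 9.
Ximena leads with 9 wins (next highest: 7).

Ximena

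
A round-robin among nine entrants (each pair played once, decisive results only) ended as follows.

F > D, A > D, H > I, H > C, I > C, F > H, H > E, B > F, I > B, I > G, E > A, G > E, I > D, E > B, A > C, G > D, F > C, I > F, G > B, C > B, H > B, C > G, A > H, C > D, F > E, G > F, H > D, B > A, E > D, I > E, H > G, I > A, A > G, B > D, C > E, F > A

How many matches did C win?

4

C's results: beat B, D, E, G; lost to A, F, H, I.
That is 4 wins.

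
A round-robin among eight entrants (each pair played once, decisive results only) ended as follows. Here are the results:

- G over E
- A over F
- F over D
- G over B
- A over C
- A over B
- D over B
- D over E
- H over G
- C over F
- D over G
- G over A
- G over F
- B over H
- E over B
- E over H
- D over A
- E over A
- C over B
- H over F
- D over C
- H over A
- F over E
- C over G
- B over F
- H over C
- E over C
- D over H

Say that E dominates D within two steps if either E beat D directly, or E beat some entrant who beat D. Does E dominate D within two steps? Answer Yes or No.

E did not beat D directly.
E beat A, B, C, H, but each of them lost to D. No two-step path.

No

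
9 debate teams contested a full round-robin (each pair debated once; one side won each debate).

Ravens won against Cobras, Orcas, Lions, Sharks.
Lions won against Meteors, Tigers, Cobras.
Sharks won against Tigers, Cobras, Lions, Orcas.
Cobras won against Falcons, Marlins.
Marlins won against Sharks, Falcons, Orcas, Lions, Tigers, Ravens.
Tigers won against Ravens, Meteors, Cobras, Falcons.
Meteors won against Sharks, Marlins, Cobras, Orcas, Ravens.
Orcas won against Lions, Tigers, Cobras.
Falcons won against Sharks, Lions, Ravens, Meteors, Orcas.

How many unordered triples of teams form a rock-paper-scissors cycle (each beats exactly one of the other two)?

Win totals: Sharks 4, Ravens 4, Meteors 5, Marlins 6, Orcas 3, Cobras 2, Falcons 5, Tigers 4, Lions 3.
A team with w wins dominates both others in C(w,2) triples; summing gives 6 + 6 + 10 + 15 + 3 + 1 + 10 + 6 + 3 = 60 transitive triples.
Total triples C(9,3) = 84, so cyclic triples = 84 − 60 = 24.

24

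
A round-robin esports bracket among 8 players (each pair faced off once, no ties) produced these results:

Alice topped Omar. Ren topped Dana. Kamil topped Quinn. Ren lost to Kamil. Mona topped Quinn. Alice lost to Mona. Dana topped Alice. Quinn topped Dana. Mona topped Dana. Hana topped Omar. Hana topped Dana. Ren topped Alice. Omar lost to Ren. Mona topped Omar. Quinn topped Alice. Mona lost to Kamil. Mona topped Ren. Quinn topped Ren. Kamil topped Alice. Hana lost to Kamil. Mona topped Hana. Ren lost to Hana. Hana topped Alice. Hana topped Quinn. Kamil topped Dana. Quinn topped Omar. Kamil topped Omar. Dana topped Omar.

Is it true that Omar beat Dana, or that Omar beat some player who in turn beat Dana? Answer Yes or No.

Omar did not beat Dana directly.
Omar beat no one, so there is no intermediate player.

No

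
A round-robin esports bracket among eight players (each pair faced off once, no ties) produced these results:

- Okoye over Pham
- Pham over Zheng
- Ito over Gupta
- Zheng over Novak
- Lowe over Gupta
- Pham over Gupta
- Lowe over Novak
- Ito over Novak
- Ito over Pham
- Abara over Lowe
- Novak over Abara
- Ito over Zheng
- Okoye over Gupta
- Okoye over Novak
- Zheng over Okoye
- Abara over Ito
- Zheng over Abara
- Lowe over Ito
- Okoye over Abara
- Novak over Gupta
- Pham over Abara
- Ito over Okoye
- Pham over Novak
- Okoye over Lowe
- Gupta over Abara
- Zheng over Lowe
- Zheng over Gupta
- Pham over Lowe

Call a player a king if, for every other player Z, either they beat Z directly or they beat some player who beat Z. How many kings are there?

Gupta cannot reach Okoye, Novak, Pham, Zheng in two steps.
Okoye reaches everyone (king).
Novak cannot reach Okoye, Pham, Zheng in two steps.
Abara reaches everyone (king).
Ito reaches everyone (king).
Pham reaches everyone (king).
Zheng reaches everyone (king).
Lowe reaches everyone (king).
Kings: Okoye, Abara, Ito, Pham, Zheng, Lowe — 6.

6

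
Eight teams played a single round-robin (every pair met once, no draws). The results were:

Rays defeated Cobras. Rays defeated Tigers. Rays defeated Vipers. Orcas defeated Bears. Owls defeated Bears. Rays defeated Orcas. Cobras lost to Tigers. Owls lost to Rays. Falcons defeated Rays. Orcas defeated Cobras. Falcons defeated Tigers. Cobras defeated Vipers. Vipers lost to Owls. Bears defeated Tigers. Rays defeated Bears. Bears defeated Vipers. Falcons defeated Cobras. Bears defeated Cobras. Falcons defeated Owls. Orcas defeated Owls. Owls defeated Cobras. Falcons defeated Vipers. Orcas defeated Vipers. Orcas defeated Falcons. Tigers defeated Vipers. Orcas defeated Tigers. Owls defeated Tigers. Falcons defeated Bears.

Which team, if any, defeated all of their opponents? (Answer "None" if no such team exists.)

Highest win total is Rays with 6 (out of 7 possible).
Rays lost to Falcons, so no team went undefeated.

None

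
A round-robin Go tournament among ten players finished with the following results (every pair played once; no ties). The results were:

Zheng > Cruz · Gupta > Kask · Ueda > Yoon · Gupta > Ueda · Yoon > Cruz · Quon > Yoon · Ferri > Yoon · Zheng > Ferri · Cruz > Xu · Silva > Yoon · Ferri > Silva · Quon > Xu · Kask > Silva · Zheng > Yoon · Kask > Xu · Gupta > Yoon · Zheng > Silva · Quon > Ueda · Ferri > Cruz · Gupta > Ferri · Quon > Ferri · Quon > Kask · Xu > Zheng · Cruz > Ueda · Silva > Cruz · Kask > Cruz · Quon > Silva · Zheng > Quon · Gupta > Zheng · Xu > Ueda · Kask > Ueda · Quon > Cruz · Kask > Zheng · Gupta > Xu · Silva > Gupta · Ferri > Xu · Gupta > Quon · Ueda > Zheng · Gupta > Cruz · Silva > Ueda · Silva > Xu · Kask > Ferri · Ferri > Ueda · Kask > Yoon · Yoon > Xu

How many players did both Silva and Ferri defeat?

4

Silva beat: Yoon, Cruz, Ueda, Gupta, Xu.
Ferri beat: Yoon, Cruz, Ueda, Xu, Silva.
Both beat: Yoon, Cruz, Ueda, Xu — 4.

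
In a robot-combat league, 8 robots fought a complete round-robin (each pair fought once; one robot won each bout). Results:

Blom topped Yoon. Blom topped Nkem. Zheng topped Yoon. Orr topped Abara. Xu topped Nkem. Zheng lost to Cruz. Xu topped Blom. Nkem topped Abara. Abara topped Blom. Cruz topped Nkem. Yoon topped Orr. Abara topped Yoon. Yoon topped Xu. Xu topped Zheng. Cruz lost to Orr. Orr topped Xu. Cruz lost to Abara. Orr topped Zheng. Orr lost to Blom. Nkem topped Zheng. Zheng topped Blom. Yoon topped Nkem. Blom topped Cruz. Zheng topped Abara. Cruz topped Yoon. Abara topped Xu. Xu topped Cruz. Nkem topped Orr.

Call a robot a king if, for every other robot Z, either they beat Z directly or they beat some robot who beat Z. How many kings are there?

Xu reaches everyone (king).
Nkem reaches everyone (king).
Yoon reaches everyone (king).
Zheng reaches everyone (king).
Blom reaches everyone (king).
Cruz reaches everyone (king).
Abara reaches everyone (king).
Orr reaches everyone (king).
Kings: Xu, Nkem, Yoon, Zheng, Blom, Cruz, Abara, Orr — 8.

8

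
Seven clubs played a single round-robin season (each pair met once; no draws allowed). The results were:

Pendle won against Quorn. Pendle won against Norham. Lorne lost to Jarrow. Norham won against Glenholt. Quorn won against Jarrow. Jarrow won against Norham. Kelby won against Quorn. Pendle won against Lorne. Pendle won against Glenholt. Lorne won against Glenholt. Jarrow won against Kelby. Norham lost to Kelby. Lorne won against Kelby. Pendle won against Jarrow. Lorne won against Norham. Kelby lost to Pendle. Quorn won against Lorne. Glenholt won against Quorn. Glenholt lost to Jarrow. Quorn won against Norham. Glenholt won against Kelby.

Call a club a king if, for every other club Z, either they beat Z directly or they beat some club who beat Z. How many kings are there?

1

Lorne cannot reach Jarrow, Pendle in two steps.
Norham cannot reach Lorne, Jarrow, Pendle in two steps.
Kelby cannot reach Pendle in two steps.
Quorn cannot reach Pendle in two steps.
Glenholt cannot reach Pendle in two steps.
Jarrow cannot reach Pendle in two steps.
Pendle reaches everyone (king).
Kings: Pendle — 1.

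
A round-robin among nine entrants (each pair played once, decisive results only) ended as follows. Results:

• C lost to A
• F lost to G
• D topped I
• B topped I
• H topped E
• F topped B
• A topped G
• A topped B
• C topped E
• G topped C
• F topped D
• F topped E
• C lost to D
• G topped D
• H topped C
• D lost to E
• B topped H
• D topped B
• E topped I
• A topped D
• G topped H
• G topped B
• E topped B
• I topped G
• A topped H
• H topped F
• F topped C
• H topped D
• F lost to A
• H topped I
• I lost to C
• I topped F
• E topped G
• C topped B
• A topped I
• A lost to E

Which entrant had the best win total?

A

Win totals: A 7, B 2, C 3, D 3, E 5, F 4, G 5, H 5, I 2.
A leads with 7 wins (next highest: 5).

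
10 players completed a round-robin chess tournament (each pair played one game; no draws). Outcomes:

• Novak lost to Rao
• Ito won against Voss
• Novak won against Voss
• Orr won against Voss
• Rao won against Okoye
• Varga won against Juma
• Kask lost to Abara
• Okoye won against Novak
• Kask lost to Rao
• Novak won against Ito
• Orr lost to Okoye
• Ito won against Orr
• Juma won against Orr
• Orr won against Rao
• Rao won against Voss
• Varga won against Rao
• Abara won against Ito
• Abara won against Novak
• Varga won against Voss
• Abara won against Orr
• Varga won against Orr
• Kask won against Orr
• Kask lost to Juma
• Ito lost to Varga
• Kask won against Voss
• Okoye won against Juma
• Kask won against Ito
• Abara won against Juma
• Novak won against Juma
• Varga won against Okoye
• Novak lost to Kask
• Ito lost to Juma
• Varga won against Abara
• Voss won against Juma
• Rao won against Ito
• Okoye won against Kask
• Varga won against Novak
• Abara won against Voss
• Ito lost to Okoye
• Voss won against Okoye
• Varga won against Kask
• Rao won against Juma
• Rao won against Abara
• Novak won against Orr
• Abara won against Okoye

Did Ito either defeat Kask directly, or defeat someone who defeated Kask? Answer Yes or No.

Ito did not beat Kask directly.
Ito beat Voss, Orr, but each of them lost to Kask. No two-step path.

No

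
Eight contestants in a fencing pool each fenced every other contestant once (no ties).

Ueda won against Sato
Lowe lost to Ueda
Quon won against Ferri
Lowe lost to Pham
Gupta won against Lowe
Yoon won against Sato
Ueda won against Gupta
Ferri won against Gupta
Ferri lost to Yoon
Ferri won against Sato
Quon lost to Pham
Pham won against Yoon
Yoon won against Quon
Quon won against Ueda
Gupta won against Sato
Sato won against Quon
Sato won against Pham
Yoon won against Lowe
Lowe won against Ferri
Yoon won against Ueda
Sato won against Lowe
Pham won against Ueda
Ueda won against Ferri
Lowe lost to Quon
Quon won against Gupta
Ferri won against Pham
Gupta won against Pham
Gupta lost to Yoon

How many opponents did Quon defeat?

Quon's results: beat Lowe, Ferri, Gupta, Ueda; lost to Yoon, Pham, Sato.
That is 4 wins.

4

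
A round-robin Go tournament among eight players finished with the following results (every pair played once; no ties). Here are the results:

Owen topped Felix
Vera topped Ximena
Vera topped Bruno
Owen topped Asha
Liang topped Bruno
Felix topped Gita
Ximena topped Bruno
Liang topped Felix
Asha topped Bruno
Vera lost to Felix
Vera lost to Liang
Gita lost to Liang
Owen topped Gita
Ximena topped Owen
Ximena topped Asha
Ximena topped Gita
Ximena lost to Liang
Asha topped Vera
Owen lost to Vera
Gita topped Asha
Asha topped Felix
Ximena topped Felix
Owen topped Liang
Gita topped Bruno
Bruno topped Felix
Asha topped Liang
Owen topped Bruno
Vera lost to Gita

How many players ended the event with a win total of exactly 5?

Win totals: Owen 5, Ximena 5, Vera 3, Asha 4, Bruno 1, Gita 3, Liang 5, Felix 2.
Exactly 5: Owen, Ximena, Liang — 3 players.

3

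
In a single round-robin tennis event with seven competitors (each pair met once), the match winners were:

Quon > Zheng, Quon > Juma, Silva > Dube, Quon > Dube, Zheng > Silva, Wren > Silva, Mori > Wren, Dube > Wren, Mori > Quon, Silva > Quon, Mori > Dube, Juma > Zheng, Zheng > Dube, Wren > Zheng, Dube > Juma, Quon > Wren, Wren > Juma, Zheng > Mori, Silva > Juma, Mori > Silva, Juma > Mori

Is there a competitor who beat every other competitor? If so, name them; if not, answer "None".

Highest win total is Quon with 4 (out of 6 possible).
Quon lost to Silva, Mori, so no competitor went undefeated.

None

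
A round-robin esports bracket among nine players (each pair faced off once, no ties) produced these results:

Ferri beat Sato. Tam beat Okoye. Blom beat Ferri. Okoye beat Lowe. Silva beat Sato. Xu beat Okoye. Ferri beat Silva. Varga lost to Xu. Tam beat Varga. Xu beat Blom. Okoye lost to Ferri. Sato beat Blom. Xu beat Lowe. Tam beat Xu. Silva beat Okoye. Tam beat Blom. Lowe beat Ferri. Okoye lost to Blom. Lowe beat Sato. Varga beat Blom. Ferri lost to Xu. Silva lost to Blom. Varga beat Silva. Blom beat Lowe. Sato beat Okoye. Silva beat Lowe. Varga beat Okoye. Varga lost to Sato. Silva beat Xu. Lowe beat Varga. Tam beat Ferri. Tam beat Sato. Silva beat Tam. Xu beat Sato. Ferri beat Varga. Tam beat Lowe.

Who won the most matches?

Win totals: Blom 4, Okoye 1, Silva 5, Ferri 4, Varga 3, Xu 6, Lowe 3, Tam 7, Sato 3.
Tam leads with 7 wins (next highest: 6).

Tam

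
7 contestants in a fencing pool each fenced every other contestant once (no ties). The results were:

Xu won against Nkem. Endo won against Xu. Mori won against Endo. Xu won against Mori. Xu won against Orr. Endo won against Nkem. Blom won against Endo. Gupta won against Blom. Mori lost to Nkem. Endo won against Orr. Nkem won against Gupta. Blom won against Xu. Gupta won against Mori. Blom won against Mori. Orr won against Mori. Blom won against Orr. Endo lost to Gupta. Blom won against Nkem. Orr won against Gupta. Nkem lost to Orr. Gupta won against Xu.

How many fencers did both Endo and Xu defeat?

2

Endo beat: Xu, Nkem, Orr.
Xu beat: Mori, Nkem, Orr.
Both beat: Nkem, Orr — 2.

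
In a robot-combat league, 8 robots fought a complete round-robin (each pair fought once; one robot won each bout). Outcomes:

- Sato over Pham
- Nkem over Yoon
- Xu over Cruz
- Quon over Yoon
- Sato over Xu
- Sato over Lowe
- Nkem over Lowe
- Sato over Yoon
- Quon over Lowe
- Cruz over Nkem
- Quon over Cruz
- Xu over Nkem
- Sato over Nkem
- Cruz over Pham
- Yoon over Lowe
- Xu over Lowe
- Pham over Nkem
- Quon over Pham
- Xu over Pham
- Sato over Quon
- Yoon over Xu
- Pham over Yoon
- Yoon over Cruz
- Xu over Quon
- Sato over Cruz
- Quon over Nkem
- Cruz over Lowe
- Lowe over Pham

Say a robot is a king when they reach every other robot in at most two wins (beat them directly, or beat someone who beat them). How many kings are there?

Xu cannot reach Sato in two steps.
Sato reaches everyone (king).
Yoon cannot reach Sato in two steps.
Pham cannot reach Sato, Quon in two steps.
Cruz cannot reach Xu, Sato, Quon in two steps.
Nkem cannot reach Sato, Quon in two steps.
Lowe cannot reach Xu, Sato, Cruz, Quon in two steps.
Quon cannot reach Sato in two steps.
Kings: Sato — 1.

1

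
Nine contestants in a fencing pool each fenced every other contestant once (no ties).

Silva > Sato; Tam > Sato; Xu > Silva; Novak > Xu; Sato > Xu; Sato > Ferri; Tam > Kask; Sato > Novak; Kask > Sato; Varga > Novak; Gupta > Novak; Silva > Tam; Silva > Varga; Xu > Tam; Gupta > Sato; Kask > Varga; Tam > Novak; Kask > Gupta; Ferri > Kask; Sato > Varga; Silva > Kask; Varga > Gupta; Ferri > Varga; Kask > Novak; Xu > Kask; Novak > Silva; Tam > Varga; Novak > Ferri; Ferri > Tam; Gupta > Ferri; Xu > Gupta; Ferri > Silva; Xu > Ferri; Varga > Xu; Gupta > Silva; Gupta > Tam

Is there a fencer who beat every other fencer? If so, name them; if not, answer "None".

Highest win total is Xu with 5 (out of 8 possible).
Xu lost to Novak, Varga, Sato, so no fencer went undefeated.

None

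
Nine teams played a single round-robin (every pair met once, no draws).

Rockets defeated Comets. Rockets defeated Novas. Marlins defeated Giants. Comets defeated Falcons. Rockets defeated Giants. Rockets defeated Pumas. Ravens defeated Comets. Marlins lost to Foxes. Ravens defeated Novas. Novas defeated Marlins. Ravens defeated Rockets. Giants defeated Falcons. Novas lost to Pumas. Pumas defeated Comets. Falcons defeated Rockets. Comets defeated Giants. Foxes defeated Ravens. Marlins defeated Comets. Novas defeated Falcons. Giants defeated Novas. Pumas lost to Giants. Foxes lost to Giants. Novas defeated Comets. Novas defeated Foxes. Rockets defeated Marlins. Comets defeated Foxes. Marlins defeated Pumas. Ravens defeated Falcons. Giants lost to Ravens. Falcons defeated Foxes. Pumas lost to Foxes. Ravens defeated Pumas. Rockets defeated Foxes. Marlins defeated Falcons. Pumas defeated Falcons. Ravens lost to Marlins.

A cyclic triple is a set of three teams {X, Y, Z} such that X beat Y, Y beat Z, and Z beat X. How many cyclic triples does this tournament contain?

Win totals: Foxes 3, Rockets 6, Falcons 2, Marlins 5, Comets 3, Giants 4, Ravens 6, Pumas 3, Novas 4.
A team with w wins dominates both others in C(w,2) triples; summing gives 3 + 15 + 1 + 10 + 3 + 6 + 15 + 3 + 6 = 62 transitive triples.
Total triples C(9,3) = 84, so cyclic triples = 84 − 62 = 22.

22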